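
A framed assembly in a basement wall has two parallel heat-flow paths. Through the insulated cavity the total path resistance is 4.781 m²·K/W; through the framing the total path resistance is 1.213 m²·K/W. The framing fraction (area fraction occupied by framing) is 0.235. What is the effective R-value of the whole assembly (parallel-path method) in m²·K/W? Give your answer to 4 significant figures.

U_eff = 0.765/4.781 + 0.235/1.213 = 0.16001 + 0.19373 = 0.35374
R_eff = 1/U_eff = 2.8269 m²·K/W

2.827 m²·K/W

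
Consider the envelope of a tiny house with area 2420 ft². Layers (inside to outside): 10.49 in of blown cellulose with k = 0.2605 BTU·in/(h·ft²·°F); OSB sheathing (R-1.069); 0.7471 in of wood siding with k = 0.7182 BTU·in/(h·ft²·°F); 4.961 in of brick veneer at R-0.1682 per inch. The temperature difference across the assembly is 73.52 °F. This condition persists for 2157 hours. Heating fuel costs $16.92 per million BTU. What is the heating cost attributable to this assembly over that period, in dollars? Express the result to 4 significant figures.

150.3 dollars

10.49/0.2605 = 40.269
0.7471/0.7182 = 1.0402
4.961 × 0.1682 = 0.83444
R_total = 40.269 + 1.069 + 1.0402 + 0.83444 = 43.212 ft²·°F·h/BTU
Q = 2420 × 73.52 / 43.212 = 4117.3 BTU/h
E = 4117.3 × 2157 = 8881000 BTU
Cost = 8881000/10⁶ × 16.92 = $150.27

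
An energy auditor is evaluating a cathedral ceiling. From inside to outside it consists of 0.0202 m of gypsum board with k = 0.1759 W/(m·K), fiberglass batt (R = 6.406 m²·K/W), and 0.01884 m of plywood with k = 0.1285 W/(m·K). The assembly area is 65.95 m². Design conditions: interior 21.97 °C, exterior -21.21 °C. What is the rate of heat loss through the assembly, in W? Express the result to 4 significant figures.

427.1 W

0.0202/0.1759 = 0.11484
0.01884/0.1285 = 0.14661
R_total = 0.11484 + 6.406 + 0.14661 = 6.6675 m²·K/W
Q = A·ΔT/R = 65.95 × (21.97 − (-21.21)) / 6.6675 = 427.11 W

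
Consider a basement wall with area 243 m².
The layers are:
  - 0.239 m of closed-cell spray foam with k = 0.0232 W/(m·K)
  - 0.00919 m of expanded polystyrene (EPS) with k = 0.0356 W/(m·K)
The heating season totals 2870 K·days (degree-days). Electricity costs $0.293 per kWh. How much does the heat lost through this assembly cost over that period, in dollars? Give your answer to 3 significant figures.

464 dollars

0.239/0.0232 = 10.3
0.00919/0.0356 = 0.2581
R_total = 10.3 + 0.2581 = 10.56 m²·K/W
E = A × HDD × 24 / R / 1000 = 243 × 2870 × 24 / 10.56 / 1000 = 1585 kWh
Cost = 1585 × 0.293 = $464.4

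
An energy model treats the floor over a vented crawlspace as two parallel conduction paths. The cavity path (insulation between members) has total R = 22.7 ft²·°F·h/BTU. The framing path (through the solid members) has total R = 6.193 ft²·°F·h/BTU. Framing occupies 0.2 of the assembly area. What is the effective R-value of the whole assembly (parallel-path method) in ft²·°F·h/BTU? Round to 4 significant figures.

14.81 ft²·°F·h/BTU

U_eff = 0.8/22.7 + 0.2/6.193 = 0.035242 + 0.032295 = 0.067537
R_eff = 1/U_eff = 14.807 ft²·°F·h/BTU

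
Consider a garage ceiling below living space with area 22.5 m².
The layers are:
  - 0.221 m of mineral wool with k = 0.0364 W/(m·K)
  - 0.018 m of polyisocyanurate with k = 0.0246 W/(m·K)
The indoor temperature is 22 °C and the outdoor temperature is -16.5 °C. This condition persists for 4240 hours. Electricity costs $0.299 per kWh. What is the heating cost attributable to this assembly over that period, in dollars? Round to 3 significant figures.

161 dollars

0.221/0.0364 = 6.071
0.018/0.0246 = 0.7317
R_total = 6.071 + 0.7317 = 6.803 m²·K/W
Q = 22.5 × (22 − (-16.5)) / 6.803 = 127.3 W
E = 127.3 W × 4240 h / 1000 = 539.9 kWh
Cost = 539.9 × 0.299 = $161.4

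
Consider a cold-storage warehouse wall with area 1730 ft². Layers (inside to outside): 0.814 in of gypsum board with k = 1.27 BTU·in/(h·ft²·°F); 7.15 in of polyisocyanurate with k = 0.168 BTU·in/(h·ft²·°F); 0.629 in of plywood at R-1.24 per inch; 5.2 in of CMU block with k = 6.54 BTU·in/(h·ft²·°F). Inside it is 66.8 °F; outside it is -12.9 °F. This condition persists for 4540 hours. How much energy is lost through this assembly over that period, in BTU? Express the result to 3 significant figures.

14000000 BTU

0.814/1.27 = 0.6409
7.15/0.168 = 42.56
0.629 × 1.24 = 0.78
5.2/6.54 = 0.7951
R_total = 0.6409 + 42.56 + 0.78 + 0.7951 = 44.78 ft²·°F·h/BTU
Q = 1730 × (66.8 − (-12.9)) / 44.78 = 3079 BTU/h
E = 3079 × 4540 = 13980000 BTU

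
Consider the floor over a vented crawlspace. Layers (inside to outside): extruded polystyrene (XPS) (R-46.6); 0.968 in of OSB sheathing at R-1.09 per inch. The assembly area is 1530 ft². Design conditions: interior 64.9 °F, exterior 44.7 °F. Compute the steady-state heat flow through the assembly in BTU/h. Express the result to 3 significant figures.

649 BTU/h

0.968 × 1.09 = 1.055
R_total = 46.6 + 1.055 = 47.66 ft²·°F·h/BTU
Q = A·ΔT/R = 1530 × (64.9 − 44.7) / 47.66 = 648.5 BTU/h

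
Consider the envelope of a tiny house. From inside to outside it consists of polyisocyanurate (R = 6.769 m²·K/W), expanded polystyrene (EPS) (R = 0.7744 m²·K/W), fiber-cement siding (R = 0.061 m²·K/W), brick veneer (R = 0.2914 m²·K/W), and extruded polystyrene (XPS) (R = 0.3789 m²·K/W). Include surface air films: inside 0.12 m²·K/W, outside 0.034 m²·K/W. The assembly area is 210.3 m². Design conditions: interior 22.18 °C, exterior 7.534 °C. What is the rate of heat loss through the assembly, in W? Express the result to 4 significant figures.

365.4 W

R_total = 0.12 + 6.769 + 0.7744 + 0.061 + 0.2914 + 0.3789 + 0.034 = 8.4287 m²·K/W
Q = A·ΔT/R = 210.3 × (22.18 − 7.534) / 8.4287 = 365.42 W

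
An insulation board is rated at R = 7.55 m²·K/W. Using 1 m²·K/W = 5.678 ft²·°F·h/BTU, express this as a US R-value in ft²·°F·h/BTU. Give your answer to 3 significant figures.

R_US = 7.55 × 5.678 = 42.87

42.9 ft²·°F·h/BTU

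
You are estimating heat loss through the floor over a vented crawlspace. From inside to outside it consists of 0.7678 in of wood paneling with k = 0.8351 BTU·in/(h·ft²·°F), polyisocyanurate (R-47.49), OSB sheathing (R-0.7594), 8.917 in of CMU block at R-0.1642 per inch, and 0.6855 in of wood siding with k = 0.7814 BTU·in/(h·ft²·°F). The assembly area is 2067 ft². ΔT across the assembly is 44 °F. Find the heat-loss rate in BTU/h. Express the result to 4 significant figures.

1766 BTU/h

0.7678/0.8351 = 0.91941
8.917 × 0.1642 = 1.4642
0.6855/0.7814 = 0.87727
R_total = 0.91941 + 47.49 + 0.7594 + 1.4642 + 0.87727 = 51.51 ft²·°F·h/BTU
Q = A·ΔT/R = 2067 × 44 / 51.51 = 1765.6 BTU/h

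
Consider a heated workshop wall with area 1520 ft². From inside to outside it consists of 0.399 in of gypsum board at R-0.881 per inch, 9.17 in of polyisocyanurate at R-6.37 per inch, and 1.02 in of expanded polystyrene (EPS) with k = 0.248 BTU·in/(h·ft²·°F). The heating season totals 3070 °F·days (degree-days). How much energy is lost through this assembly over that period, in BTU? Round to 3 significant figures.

0.399 × 0.881 = 0.3515
9.17 × 6.37 = 58.41
1.02/0.248 = 4.113
R_total = 0.3515 + 58.41 + 4.113 = 62.88 ft²·°F·h/BTU
E = A × HDD × 24 / R = 1520 × 3070 × 24 / 62.88 = 1781000 BTU

1780000 BTU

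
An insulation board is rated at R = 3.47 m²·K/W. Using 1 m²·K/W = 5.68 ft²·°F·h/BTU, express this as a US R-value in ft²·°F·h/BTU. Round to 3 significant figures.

19.7 ft²·°F·h/BTU

R_US = 3.47 × 5.68 = 19.71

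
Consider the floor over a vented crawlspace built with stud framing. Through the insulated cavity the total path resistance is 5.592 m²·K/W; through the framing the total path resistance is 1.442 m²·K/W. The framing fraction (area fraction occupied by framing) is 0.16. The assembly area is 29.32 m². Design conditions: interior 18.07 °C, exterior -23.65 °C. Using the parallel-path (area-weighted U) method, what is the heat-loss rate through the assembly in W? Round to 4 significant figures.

U_eff = 0.84/5.592 + 0.16/1.442 = 0.15021 + 0.11096 = 0.26117
R_eff = 1/U_eff = 3.8289 m²·K/W
Q = 29.32 × (18.07 − (-23.65)) / 3.8289 = 319.47 W

319.5 W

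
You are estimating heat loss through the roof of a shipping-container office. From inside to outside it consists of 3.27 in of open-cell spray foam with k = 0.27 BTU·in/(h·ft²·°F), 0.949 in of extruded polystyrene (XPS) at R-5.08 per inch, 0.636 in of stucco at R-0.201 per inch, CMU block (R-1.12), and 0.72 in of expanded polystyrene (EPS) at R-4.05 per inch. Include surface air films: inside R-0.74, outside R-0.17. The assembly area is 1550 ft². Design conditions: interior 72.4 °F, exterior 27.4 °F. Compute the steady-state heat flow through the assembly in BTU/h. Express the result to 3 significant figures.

3170 BTU/h

3.27/0.27 = 12.11
0.949 × 5.08 = 4.821
0.636 × 0.201 = 0.1278
0.72 × 4.05 = 2.916
R_total = 0.74 + 12.11 + 4.821 + 0.1278 + 1.12 + 2.916 + 0.17 = 22.01 ft²·°F·h/BTU
Q = A·ΔT/R = 1550 × (72.4 − 27.4) / 22.01 = 3170 BTU/h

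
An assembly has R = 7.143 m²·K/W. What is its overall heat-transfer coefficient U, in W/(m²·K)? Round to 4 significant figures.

0.1400 W/(m²·K)

U = 1/R = 1/7.143 = 0.14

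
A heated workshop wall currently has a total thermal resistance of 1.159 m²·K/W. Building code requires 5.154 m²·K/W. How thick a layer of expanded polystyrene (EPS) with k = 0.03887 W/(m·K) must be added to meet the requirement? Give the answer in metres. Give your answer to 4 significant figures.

0.1553 m

ΔR = 5.154 − 1.159 = 3.995 m²·K/W
L = ΔR × k = 3.995 × 0.03887 = 0.15529 m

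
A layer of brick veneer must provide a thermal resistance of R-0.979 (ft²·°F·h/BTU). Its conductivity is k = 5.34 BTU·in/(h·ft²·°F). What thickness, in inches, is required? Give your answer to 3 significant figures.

5.23 in

L = R × k = 0.979 × 5.34 = 5.228 in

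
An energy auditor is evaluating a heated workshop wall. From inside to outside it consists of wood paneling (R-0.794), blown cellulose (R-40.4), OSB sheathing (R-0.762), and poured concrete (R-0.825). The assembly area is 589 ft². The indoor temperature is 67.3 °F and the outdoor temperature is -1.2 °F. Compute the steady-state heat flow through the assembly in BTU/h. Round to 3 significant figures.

943 BTU/h

R_total = 0.794 + 40.4 + 0.762 + 0.825 = 42.78 ft²·°F·h/BTU
Q = A·ΔT/R = 589 × (67.3 − (-1.2)) / 42.78 = 943.1 BTU/h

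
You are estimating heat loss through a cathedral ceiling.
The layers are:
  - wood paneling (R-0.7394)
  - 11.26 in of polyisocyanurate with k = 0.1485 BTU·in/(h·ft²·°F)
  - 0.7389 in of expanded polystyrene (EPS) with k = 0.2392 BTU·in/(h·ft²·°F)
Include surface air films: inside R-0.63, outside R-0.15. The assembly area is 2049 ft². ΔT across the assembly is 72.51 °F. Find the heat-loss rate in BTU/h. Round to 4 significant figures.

11.26/0.1485 = 75.825
0.7389/0.2392 = 3.089
R_total = 0.63 + 0.7394 + 75.825 + 3.089 + 0.15 = 80.433 ft²·°F·h/BTU
Q = A·ΔT/R = 2049 × 72.51 / 80.433 = 1847.2 BTU/h

1847 BTU/h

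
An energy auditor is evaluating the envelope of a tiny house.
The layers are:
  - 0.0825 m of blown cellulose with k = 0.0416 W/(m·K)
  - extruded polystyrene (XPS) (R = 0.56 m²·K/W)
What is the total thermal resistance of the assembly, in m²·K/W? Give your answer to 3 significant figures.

2.54 m²·K/W

0.0825/0.0416 = 1.983
R_total = 1.983 + 0.56 = 2.543 m²·K/W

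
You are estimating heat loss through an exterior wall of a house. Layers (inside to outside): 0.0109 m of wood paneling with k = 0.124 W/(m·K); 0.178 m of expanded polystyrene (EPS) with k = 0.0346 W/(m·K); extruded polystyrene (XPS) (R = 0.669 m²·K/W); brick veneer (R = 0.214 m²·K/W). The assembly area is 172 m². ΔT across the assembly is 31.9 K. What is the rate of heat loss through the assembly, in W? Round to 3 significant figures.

897 W

0.0109/0.124 = 0.0879
0.178/0.0346 = 5.145
R_total = 0.0879 + 5.145 + 0.669 + 0.214 = 6.115 m²·K/W
Q = A·ΔT/R = 172 × 31.9 / 6.115 = 897.2 W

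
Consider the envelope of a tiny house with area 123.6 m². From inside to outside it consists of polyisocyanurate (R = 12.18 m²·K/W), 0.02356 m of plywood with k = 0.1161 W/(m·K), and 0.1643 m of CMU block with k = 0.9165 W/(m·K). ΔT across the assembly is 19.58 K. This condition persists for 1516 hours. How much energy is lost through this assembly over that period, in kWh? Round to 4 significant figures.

292.1 kWh

0.02356/0.1161 = 0.20293
0.1643/0.9165 = 0.17927
R_total = 12.18 + 0.20293 + 0.17927 = 12.562 m²·K/W
Q = 123.6 × 19.58 / 12.562 = 192.65 W
E = 192.65 W × 1516 h / 1000 = 292.06 kWh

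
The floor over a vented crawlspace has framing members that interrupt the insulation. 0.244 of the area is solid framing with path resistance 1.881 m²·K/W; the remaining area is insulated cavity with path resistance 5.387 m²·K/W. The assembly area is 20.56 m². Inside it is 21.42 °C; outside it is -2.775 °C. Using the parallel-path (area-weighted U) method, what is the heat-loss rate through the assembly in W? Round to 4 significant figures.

134.3 W

U_eff = 0.756/5.387 + 0.244/1.881 = 0.14034 + 0.12972 = 0.27006
R_eff = 1/U_eff = 3.7029 m²·K/W
Q = 20.56 × (21.42 − (-2.775)) / 3.7029 = 134.34 W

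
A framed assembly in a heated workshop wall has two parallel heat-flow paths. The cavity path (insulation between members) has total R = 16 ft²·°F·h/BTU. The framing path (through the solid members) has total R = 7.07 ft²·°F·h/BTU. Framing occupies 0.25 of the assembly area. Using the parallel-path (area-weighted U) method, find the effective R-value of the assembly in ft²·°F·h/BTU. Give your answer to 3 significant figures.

12.2 ft²·°F·h/BTU

U_eff = 0.75/16 + 0.25/7.07 = 0.04688 + 0.03536 = 0.08224
R_eff = 1/U_eff = 12.16 ft²·°F·h/BTU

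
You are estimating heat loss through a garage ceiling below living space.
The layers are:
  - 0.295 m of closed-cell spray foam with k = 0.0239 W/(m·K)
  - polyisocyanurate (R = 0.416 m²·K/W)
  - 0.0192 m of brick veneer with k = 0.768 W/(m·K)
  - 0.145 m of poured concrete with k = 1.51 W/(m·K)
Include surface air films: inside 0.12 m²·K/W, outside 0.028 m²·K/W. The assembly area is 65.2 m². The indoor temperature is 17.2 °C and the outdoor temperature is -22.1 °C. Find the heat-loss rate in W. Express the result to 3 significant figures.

0.295/0.0239 = 12.34
0.0192/0.768 = 0.025
0.145/1.51 = 0.09603
R_total = 0.12 + 12.34 + 0.416 + 0.025 + 0.09603 + 0.028 = 13.03 m²·K/W
Q = A·ΔT/R = 65.2 × (17.2 − (-22.1)) / 13.03 = 196.7 W

197 W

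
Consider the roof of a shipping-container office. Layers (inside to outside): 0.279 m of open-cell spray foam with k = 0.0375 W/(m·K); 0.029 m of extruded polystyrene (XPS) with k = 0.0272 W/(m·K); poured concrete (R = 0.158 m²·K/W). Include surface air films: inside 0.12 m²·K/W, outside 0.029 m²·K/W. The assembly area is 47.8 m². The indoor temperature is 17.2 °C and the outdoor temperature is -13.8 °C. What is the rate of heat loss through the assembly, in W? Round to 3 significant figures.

0.279/0.0375 = 7.44
0.029/0.0272 = 1.066
R_total = 0.12 + 7.44 + 1.066 + 0.158 + 0.029 = 8.813 m²·K/W
Q = A·ΔT/R = 47.8 × (17.2 − (-13.8)) / 8.813 = 168.1 W

168 W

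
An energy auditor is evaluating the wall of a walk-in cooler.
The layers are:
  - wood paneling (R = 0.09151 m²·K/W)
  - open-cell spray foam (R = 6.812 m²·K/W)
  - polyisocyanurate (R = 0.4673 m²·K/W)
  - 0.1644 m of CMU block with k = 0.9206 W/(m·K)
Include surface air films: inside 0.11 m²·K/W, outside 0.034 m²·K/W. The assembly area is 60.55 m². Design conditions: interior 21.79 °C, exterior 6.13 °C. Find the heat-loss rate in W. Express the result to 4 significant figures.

123.3 W

0.1644/0.9206 = 0.17858
R_total = 0.11 + 0.09151 + 6.812 + 0.4673 + 0.17858 + 0.034 = 7.6934 m²·K/W
Q = A·ΔT/R = 60.55 × (21.79 − 6.13) / 7.6934 = 123.25 W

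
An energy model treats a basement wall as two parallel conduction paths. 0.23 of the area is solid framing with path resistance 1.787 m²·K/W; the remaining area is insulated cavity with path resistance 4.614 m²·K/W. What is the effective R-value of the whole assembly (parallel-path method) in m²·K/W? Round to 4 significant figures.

3.383 m²·K/W

U_eff = 0.77/4.614 + 0.23/1.787 = 0.16688 + 0.12871 = 0.29559
R_eff = 1/U_eff = 3.3831 m²·K/W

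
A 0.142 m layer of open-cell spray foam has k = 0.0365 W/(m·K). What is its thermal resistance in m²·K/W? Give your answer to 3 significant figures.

R = L/k = 0.142/0.0365 = 3.89 m²·K/W

3.89 m²·K/W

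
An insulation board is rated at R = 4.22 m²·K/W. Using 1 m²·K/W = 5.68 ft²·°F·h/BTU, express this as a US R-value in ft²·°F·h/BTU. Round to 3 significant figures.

R_US = 4.22 × 5.68 = 23.97

24.0 ft²·°F·h/BTU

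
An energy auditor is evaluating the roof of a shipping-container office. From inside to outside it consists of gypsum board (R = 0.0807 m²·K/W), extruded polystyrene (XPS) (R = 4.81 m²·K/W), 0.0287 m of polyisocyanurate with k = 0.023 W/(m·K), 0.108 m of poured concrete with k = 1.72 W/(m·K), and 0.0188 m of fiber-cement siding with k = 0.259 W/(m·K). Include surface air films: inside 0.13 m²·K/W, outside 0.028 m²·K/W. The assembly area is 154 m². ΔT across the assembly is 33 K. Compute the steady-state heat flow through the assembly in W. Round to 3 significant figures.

790 W

0.0287/0.023 = 1.248
0.108/1.72 = 0.06279
0.0188/0.259 = 0.07259
R_total = 0.13 + 0.0807 + 4.81 + 1.248 + 0.06279 + 0.07259 + 0.028 = 6.432 m²·K/W
Q = A·ΔT/R = 154 × 33 / 6.432 = 790.1 W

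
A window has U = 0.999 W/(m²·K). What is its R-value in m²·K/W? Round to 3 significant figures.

R = 1/U = 1/0.999 = 1.001

1.00 m²·K/W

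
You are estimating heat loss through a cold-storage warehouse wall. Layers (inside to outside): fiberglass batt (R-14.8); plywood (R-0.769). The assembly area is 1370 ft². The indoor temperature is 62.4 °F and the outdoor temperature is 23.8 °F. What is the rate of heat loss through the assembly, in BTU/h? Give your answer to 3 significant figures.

3400 BTU/h

R_total = 14.8 + 0.769 = 15.57 ft²·°F·h/BTU
Q = A·ΔT/R = 1370 × (62.4 − 23.8) / 15.57 = 3397 BTU/h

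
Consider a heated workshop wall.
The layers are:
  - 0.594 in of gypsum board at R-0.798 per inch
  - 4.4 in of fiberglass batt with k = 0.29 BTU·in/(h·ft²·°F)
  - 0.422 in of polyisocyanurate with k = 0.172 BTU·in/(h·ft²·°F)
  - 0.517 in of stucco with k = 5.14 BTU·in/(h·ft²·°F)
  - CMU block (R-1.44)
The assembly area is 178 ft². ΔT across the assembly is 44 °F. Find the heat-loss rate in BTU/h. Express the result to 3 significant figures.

0.594 × 0.798 = 0.474
4.4/0.29 = 15.17
0.422/0.172 = 2.453
0.517/5.14 = 0.1006
R_total = 0.474 + 15.17 + 2.453 + 0.1006 + 1.44 = 19.64 ft²·°F·h/BTU
Q = A·ΔT/R = 178 × 44 / 19.64 = 398.8 BTU/h

399 BTU/h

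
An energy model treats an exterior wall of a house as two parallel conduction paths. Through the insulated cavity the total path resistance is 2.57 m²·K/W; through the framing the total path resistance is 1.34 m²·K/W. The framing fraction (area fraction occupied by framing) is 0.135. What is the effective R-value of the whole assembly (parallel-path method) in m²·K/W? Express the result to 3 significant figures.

U_eff = 0.865/2.57 + 0.135/1.34 = 0.3366 + 0.1007 = 0.4373
R_eff = 1/U_eff = 2.287 m²·K/W

2.29 m²·K/W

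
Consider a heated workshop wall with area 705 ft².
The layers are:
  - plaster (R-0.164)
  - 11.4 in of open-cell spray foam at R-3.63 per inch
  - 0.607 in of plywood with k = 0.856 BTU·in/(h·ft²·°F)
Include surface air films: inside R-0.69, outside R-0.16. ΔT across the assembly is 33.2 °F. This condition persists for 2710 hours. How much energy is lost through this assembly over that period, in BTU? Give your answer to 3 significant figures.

1470000 BTU

11.4 × 3.63 = 41.38
0.607/0.856 = 0.7091
R_total = 0.69 + 0.164 + 41.38 + 0.7091 + 0.16 = 43.11 ft²·°F·h/BTU
Q = 705 × 33.2 / 43.11 = 543 BTU/h
E = 543 × 2710 = 1472000 BTU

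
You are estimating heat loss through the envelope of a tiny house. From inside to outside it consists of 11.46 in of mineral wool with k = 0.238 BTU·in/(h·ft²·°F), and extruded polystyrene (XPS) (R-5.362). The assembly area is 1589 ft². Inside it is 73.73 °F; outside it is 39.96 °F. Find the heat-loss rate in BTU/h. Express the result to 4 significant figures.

1003 BTU/h

11.46/0.238 = 48.151
R_total = 48.151 + 5.362 = 53.513 ft²·°F·h/BTU
Q = A·ΔT/R = 1589 × (73.73 − 39.96) / 53.513 = 1002.8 BTU/h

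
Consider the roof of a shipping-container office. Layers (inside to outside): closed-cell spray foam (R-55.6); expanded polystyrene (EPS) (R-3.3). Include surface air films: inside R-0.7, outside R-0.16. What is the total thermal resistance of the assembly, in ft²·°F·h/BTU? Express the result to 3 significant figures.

59.8 ft²·°F·h/BTU

R_total = 0.7 + 55.6 + 3.3 + 0.16 = 59.76 ft²·°F·h/BTU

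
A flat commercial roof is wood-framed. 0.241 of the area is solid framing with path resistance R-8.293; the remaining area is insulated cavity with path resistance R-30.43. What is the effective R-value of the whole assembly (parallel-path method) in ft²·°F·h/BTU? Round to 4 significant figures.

U_eff = 0.759/30.43 + 0.241/8.293 = 0.024942 + 0.029061 = 0.054003
R_eff = 1/U_eff = 18.517 ft²·°F·h/BTU

18.52 ft²·°F·h/BTU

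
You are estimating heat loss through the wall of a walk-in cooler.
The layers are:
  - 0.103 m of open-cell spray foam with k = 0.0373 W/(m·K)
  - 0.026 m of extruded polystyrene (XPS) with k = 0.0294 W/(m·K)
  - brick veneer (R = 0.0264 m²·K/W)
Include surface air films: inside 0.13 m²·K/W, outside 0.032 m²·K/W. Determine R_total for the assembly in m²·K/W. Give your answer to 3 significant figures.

0.103/0.0373 = 2.761
0.026/0.0294 = 0.8844
R_total = 0.13 + 2.761 + 0.8844 + 0.0264 + 0.032 = 3.834 m²·K/W

3.83 m²·K/W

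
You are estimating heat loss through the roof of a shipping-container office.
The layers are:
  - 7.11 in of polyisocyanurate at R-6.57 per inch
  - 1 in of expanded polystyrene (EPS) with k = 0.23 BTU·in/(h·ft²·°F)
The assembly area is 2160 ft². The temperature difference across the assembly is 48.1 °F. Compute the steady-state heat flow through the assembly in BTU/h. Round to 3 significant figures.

2030 BTU/h

7.11 × 6.57 = 46.71
1/0.23 = 4.348
R_total = 46.71 + 4.348 = 51.06 ft²·°F·h/BTU
Q = A·ΔT/R = 2160 × 48.1 / 51.06 = 2035 BTU/h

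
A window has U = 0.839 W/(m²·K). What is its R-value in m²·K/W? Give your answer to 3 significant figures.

R = 1/U = 1/0.839 = 1.192

1.19 m²·K/W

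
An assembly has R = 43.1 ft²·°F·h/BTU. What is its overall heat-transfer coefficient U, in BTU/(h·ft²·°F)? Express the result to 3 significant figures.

0.0232 BTU/(h·ft²·°F)

U = 1/R = 1/43.1 = 0.0232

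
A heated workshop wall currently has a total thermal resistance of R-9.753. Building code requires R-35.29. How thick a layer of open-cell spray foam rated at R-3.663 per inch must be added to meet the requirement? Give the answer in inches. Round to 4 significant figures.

ΔR = 35.29 − 9.753 = 25.537 ft²·°F·h/BTU
L = ΔR / (R/in) = 25.537/3.663 = 6.9716 in

6.972 in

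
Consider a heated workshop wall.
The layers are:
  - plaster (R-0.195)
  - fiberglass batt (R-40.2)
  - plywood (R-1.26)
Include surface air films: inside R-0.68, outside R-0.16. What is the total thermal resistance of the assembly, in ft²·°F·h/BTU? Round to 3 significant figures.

42.5 ft²·°F·h/BTU

R_total = 0.68 + 0.195 + 40.2 + 1.26 + 0.16 = 42.5 ft²·°F·h/BTU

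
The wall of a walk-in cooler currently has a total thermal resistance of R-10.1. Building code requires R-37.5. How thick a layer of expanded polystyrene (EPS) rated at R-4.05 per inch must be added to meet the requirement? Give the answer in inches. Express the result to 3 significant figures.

6.77 in

ΔR = 37.5 − 10.1 = 27.4 ft²·°F·h/BTU
L = ΔR / (R/in) = 27.4/4.05 = 6.765 in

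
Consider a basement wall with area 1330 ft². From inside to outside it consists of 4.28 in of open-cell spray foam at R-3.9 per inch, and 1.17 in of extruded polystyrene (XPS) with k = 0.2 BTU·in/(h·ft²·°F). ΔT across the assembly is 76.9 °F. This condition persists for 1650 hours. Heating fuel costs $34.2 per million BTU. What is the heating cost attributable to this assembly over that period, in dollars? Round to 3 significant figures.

4.28 × 3.9 = 16.69
1.17/0.2 = 5.85
R_total = 16.69 + 5.85 = 22.54 ft²·°F·h/BTU
Q = 1330 × 76.9 / 22.54 = 4537 BTU/h
E = 4537 × 1650 = 7486000 BTU
Cost = 7486000/10⁶ × 34.2 = $256

256 dollars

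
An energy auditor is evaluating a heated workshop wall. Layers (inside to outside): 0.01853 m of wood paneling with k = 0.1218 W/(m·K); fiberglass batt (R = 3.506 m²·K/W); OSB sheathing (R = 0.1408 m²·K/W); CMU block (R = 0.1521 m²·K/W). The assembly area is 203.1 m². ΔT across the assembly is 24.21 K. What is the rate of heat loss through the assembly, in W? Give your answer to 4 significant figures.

0.01853/0.1218 = 0.15213
R_total = 0.15213 + 3.506 + 0.1408 + 0.1521 = 3.951 m²·K/W
Q = A·ΔT/R = 203.1 × 24.21 / 3.951 = 1244.5 W

1244 W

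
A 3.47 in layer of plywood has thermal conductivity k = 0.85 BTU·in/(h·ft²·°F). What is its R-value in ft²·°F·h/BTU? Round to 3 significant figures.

4.08 ft²·°F·h/BTU

R = L/k = 3.47/0.85 = 4.082 ft²·°F·h/BTU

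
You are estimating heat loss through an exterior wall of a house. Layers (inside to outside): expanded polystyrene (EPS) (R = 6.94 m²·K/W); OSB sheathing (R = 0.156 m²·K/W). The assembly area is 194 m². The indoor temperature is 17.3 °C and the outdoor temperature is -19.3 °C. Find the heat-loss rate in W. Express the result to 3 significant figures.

1000 W

R_total = 6.94 + 0.156 = 7.096 m²·K/W
Q = A·ΔT/R = 194 × (17.3 − (-19.3)) / 7.096 = 1001 W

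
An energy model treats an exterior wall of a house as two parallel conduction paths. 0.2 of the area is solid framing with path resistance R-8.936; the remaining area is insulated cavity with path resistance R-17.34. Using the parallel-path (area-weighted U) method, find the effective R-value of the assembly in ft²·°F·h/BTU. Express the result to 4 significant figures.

U_eff = 0.8/17.34 + 0.2/8.936 = 0.046136 + 0.022381 = 0.068517
R_eff = 1/U_eff = 14.595 ft²·°F·h/BTU

14.59 ft²·°F·h/BTU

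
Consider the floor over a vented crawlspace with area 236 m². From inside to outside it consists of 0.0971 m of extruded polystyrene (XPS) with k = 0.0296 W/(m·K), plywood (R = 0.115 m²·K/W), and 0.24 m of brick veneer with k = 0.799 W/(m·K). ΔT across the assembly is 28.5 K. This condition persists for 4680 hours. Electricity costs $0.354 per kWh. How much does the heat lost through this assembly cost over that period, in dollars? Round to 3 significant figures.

0.0971/0.0296 = 3.28
0.24/0.799 = 0.3004
R_total = 3.28 + 0.115 + 0.3004 = 3.696 m²·K/W
Q = 236 × 28.5 / 3.696 = 1820 W
E = 1820 W × 4680 h / 1000 = 8517 kWh
Cost = 8517 × 0.354 = $3015

3020 dollars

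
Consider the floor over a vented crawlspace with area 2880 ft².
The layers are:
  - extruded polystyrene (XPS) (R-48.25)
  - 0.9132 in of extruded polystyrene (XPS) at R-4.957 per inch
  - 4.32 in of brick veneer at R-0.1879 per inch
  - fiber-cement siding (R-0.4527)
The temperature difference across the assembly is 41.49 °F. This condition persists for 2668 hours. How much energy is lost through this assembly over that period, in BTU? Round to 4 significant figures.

5899000 BTU

0.9132 × 4.957 = 4.5267
4.32 × 0.1879 = 0.81173
R_total = 48.25 + 4.5267 + 0.81173 + 0.4527 = 54.041 ft²·°F·h/BTU
Q = 2880 × 41.49 / 54.041 = 2211.1 BTU/h
E = 2211.1 × 2668 = 5899300 BTU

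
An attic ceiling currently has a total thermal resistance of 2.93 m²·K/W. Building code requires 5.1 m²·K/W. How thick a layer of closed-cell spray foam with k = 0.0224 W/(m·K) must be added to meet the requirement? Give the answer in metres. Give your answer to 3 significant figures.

ΔR = 5.1 − 2.93 = 2.17 m²·K/W
L = ΔR × k = 2.17 × 0.0224 = 0.04861 m

0.0486 m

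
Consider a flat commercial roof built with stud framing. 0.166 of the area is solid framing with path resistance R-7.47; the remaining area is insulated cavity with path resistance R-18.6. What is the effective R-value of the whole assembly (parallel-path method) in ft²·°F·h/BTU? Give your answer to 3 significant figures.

U_eff = 0.834/18.6 + 0.166/7.47 = 0.04484 + 0.02222 = 0.06706
R_eff = 1/U_eff = 14.91 ft²·°F·h/BTU

14.9 ft²·°F·h/BTU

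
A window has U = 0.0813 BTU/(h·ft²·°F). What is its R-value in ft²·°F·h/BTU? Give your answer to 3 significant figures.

R = 1/U = 1/0.0813 = 12.3

12.3 ft²·°F·h/BTU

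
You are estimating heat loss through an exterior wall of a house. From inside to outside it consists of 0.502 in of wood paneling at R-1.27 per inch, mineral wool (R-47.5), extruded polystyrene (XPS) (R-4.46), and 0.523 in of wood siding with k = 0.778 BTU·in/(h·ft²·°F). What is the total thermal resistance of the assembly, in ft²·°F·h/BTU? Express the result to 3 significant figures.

53.3 ft²·°F·h/BTU

0.502 × 1.27 = 0.6375
0.523/0.778 = 0.6722
R_total = 0.6375 + 47.5 + 4.46 + 0.6722 = 53.27 ft²·°F·h/BTU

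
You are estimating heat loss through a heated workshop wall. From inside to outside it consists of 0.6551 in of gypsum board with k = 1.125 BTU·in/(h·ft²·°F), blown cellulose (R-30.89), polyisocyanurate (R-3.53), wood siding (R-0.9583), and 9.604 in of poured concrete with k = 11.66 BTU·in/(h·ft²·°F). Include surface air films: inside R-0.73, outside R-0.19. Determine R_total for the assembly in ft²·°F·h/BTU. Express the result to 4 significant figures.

0.6551/1.125 = 0.58231
9.604/11.66 = 0.82367
R_total = 0.73 + 0.58231 + 30.89 + 3.53 + 0.9583 + 0.82367 + 0.19 = 37.704 ft²·°F·h/BTU

37.70 ft²·°F·h/BTU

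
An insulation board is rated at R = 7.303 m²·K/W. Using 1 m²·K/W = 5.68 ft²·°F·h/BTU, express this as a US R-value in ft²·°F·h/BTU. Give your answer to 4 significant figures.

41.48 ft²·°F·h/BTU

R_US = 7.303 × 5.68 = 41.481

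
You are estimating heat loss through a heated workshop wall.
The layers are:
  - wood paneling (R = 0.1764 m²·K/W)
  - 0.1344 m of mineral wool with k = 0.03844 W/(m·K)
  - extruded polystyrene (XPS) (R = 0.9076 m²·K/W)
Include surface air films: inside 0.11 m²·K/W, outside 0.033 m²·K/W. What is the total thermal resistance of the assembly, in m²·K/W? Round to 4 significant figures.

4.723 m²·K/W

0.1344/0.03844 = 3.4964
R_total = 0.11 + 0.1764 + 3.4964 + 0.9076 + 0.033 = 4.7234 m²·K/W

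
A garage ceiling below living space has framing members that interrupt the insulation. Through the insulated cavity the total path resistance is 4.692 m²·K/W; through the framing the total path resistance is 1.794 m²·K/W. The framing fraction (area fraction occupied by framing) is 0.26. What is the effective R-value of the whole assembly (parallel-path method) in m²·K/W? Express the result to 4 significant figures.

U_eff = 0.74/4.692 + 0.26/1.794 = 0.15772 + 0.14493 = 0.30264
R_eff = 1/U_eff = 3.3042 m²·K/W

3.304 m²·K/W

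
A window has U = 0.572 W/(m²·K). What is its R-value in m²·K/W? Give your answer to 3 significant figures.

R = 1/U = 1/0.572 = 1.748

1.75 m²·K/W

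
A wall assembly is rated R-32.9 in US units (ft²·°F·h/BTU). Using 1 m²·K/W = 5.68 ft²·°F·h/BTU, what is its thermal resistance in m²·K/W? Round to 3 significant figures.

5.79 m²·K/W

R_SI = 32.9/5.68 = 5.792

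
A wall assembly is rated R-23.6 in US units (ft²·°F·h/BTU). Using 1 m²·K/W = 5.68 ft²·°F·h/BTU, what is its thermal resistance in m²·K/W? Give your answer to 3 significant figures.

R_SI = 23.6/5.68 = 4.155

4.15 m²·K/W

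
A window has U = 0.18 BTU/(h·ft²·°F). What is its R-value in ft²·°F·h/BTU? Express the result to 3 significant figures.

R = 1/U = 1/0.18 = 5.556

5.56 ft²·°F·h/BTU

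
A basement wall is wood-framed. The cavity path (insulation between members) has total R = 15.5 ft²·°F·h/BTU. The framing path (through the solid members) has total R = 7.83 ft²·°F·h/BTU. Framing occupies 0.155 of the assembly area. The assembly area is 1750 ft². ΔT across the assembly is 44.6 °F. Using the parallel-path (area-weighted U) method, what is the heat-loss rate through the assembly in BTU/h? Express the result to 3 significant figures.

U_eff = 0.845/15.5 + 0.155/7.83 = 0.05452 + 0.0198 = 0.07431
R_eff = 1/U_eff = 13.46 ft²·°F·h/BTU
Q = 1750 × 44.6 / 13.46 = 5800 BTU/h

5800 BTU/h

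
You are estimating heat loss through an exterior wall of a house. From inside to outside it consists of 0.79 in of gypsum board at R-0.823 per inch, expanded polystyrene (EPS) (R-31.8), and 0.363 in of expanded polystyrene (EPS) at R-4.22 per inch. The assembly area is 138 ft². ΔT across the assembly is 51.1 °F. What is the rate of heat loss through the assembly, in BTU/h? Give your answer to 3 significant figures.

208 BTU/h

0.79 × 0.823 = 0.6502
0.363 × 4.22 = 1.532
R_total = 0.6502 + 31.8 + 1.532 = 33.98 ft²·°F·h/BTU
Q = A·ΔT/R = 138 × 51.1 / 33.98 = 207.5 BTU/h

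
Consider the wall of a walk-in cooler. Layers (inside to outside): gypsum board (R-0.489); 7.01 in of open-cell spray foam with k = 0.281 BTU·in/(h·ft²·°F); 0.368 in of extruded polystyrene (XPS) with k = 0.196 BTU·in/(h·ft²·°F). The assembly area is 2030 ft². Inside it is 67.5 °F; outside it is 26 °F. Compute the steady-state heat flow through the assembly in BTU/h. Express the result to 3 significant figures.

7.01/0.281 = 24.95
0.368/0.196 = 1.878
R_total = 0.489 + 24.95 + 1.878 = 27.31 ft²·°F·h/BTU
Q = A·ΔT/R = 2030 × (67.5 − 26) / 27.31 = 3084 BTU/h

3080 BTU/h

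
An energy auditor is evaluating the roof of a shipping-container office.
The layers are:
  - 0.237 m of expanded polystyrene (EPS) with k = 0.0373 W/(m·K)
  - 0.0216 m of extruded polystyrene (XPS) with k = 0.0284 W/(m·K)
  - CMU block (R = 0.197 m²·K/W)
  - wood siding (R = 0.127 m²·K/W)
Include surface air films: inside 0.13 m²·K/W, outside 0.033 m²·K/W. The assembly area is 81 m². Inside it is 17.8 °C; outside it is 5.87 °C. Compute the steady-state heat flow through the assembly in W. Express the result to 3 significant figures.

0.237/0.0373 = 6.354
0.0216/0.0284 = 0.7606
R_total = 0.13 + 6.354 + 0.7606 + 0.197 + 0.127 + 0.033 = 7.601 m²·K/W
Q = A·ΔT/R = 81 × (17.8 − 5.87) / 7.601 = 127.1 W

127 W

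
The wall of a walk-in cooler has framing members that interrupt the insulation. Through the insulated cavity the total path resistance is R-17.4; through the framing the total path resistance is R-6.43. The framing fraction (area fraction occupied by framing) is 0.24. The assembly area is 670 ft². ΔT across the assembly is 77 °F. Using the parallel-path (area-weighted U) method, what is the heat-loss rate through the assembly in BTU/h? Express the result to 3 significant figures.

4180 BTU/h

U_eff = 0.76/17.4 + 0.24/6.43 = 0.04368 + 0.03733 = 0.081
R_eff = 1/U_eff = 12.35 ft²·°F·h/BTU
Q = 670 × 77 / 12.35 = 4179 BTU/h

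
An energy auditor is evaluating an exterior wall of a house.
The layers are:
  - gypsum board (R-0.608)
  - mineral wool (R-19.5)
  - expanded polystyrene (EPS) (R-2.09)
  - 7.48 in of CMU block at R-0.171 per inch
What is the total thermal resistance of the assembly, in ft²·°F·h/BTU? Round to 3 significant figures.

23.5 ft²·°F·h/BTU

7.48 × 0.171 = 1.279
R_total = 0.608 + 19.5 + 2.09 + 1.279 = 23.48 ft²·°F·h/BTU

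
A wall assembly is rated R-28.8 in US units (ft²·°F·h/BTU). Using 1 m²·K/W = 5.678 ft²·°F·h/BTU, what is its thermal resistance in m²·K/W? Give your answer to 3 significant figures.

5.07 m²·K/W

R_SI = 28.8/5.678 = 5.072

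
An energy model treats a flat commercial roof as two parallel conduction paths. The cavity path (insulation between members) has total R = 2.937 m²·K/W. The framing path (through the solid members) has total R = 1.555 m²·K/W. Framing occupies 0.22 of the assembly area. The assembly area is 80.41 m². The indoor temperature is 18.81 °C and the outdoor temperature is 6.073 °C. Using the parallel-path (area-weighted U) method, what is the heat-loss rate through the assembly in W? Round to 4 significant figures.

416.9 W

U_eff = 0.78/2.937 + 0.22/1.555 = 0.26558 + 0.14148 = 0.40706
R_eff = 1/U_eff = 2.4567 m²·K/W
Q = 80.41 × (18.81 − 6.073) / 2.4567 = 416.9 W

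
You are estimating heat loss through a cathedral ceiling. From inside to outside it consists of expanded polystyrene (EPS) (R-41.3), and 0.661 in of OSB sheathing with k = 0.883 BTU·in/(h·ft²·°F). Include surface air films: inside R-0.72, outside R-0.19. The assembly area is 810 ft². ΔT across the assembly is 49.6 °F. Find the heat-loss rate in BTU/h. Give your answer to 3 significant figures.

935 BTU/h

0.661/0.883 = 0.7486
R_total = 0.72 + 41.3 + 0.7486 + 0.19 = 42.96 ft²·°F·h/BTU
Q = A·ΔT/R = 810 × 49.6 / 42.96 = 935.2 BTU/h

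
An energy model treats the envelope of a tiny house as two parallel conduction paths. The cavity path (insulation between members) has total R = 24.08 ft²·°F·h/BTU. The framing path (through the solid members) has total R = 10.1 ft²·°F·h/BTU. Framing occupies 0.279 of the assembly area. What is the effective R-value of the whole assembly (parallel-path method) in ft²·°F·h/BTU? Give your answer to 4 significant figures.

17.37 ft²·°F·h/BTU

U_eff = 0.721/24.08 + 0.279/10.1 = 0.029942 + 0.027624 = 0.057566
R_eff = 1/U_eff = 17.371 ft²·°F·h/BTU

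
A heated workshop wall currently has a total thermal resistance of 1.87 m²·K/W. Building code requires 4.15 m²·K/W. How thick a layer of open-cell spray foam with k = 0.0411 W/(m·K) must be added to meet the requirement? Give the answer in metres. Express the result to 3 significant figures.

0.0937 m

ΔR = 4.15 − 1.87 = 2.28 m²·K/W
L = ΔR × k = 2.28 × 0.0411 = 0.09371 m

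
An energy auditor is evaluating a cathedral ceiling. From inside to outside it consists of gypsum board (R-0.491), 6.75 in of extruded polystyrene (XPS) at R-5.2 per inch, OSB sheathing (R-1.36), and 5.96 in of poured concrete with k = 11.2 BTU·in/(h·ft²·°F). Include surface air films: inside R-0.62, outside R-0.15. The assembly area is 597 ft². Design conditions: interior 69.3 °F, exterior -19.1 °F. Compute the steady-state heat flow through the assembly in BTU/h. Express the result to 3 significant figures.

6.75 × 5.2 = 35.1
5.96/11.2 = 0.5321
R_total = 0.62 + 0.491 + 35.1 + 1.36 + 0.5321 + 0.15 = 38.25 ft²·°F·h/BTU
Q = A·ΔT/R = 597 × (69.3 − (-19.1)) / 38.25 = 1380 BTU/h

1380 BTU/h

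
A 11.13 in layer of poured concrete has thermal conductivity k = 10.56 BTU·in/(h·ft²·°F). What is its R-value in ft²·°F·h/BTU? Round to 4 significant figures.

R = L/k = 11.13/10.56 = 1.054 ft²·°F·h/BTU

1.054 ft²·°F·h/BTU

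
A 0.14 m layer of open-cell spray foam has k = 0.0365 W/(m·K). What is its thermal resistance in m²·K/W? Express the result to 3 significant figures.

3.84 m²·K/W

R = L/k = 0.14/0.0365 = 3.836 m²·K/W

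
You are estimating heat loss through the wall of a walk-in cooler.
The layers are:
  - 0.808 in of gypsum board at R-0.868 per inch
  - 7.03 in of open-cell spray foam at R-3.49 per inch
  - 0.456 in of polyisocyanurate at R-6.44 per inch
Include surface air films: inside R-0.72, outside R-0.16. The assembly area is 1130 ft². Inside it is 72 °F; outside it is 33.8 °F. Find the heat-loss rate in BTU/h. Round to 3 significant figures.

1490 BTU/h

0.808 × 0.868 = 0.7013
7.03 × 3.49 = 24.53
0.456 × 6.44 = 2.937
R_total = 0.72 + 0.7013 + 24.53 + 2.937 + 0.16 = 29.05 ft²·°F·h/BTU
Q = A·ΔT/R = 1130 × (72 − 33.8) / 29.05 = 1486 BTU/h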